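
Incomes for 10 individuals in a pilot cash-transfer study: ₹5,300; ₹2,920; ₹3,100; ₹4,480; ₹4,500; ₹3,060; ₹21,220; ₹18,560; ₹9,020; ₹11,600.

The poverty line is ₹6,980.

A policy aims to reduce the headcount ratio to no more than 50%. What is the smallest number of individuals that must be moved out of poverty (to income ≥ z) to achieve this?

6 of the 10 individuals are poor, so H = 6/10 = 0.600.
A headcount ratio of at most 50% allows at most ⌊0.50 × 10⌋ = 5 poor individuals.
So at least 6 − 5 = 1 must be lifted.

1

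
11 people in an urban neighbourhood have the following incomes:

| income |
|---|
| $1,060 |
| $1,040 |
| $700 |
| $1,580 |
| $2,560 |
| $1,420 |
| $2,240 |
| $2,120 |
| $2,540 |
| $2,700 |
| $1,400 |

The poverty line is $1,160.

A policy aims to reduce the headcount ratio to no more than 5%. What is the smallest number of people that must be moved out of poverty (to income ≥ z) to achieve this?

Currently q = 3 of N = 11 are below the line (H = 0.273).
A headcount ratio of at most 5% allows at most ⌊0.05 × 11⌋ = 0 poor people.
So at least 3 − 0 = 3 must be lifted.

3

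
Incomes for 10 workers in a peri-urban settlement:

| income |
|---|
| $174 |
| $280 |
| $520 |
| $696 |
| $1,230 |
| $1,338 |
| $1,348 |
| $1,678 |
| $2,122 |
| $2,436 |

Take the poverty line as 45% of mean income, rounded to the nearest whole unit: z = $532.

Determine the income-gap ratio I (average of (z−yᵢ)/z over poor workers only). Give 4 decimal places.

Below z: $174, $280, $520 (q = 3 of N = 10).
Shortfall ratios (z−y)/z: 0.6729, 0.4737, 0.0226; sum = 1.169173.
The income-gap ratio divides by q (the poor only): 1.169173 / 3 = 0.3897.

0.3897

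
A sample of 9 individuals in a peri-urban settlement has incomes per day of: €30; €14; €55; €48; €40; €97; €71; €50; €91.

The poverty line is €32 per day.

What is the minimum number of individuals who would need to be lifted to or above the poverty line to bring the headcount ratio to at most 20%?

1

Currently q = 2 of N = 9 are below the line (H = 0.222).
A headcount ratio of at most 20% allows at most ⌊0.20 × 9⌋ = 1 poor individuals.
So at least 2 − 1 = 1 must be lifted.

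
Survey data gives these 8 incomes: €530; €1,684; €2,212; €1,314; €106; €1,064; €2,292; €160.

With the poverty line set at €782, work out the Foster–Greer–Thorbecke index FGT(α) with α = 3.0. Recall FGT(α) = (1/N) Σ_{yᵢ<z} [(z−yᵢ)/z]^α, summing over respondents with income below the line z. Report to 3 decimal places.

0.148

Poor units: €106, €160, €530 (q = 3 of N = 8).
Normalized shortfalls: (782−106)/782 = 0.8645; (782−160)/782 = 0.7954; (782−530)/782 = 0.3223.
Raised to α = 3.0: 0.64598; 0.50321; 0.03346.
Sum = 1.182657; FGT(3.0) = 1.182657 / 8 = 0.148.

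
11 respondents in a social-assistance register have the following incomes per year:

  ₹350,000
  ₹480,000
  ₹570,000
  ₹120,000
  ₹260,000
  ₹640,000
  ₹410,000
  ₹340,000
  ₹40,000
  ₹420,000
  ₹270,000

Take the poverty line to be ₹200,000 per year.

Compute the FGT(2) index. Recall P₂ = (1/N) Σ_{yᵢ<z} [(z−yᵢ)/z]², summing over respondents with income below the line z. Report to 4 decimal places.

0.0727

Below z: ₹40,000, ₹120,000 (q = 2 of N = 11).
Relative gaps: (200000−40000)/200000 = 0.8000; (200000−120000)/200000 = 0.4000.
Squared: 0.6400; 0.1600.
Sum = 0.800000; P₂ = 0.800000 / 11 = 0.0727.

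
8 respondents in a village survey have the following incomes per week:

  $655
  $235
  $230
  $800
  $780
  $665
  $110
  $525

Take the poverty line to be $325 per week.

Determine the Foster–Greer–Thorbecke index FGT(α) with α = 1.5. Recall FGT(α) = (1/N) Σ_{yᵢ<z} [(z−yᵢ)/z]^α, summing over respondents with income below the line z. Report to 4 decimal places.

0.1052

Below z: $110, $230, $235 (q = 3 of N = 8).
Shortfall ratios: (325−110)/325 = 0.6615; (325−230)/325 = 0.2923; (325−235)/325 = 0.2769.
Raised to α = 1.5: 0.53806; 0.15804; 0.14573.
Sum = 0.841827; FGT(1.5) = 0.841827 / 8 = 0.1052.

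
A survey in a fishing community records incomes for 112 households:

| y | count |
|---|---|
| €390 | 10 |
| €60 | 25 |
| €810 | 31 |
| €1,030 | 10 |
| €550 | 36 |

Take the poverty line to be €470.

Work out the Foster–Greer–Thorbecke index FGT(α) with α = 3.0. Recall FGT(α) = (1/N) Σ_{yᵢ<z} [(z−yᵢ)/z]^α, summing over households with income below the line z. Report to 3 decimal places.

Poor units: 25×€60, 10×€390 (q = 35 of N = 112).
Gap ratios (z−y)/z: (470−60)/470 = 0.8723 (×25); (470−390)/470 = 0.1702 (×10).
Raised to α = 3.0: 0.66383 (×25); 0.00493 (×10).
Sum = 16.645108; FGT(3.0) = 16.645108 / 112 = 0.149.

0.149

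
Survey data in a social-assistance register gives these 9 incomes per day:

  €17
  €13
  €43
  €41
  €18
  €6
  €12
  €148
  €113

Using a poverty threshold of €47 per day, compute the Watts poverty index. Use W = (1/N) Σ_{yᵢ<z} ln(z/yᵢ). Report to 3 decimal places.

0.768

Poor units: €6, €12, €13, €17, €18, €41, €43 (q = 7 of N = 9).
ln(z/y) terms: ln(47/6) = 2.0584; ln(47/12) = 1.3652; ln(47/13) = 1.2852; ln(47/17) = 1.0169; ln(47/18) = 0.9598; ln(47/41) = 0.1366; ln(47/43) = 0.0889.
W = 6.911060 / 9 = 0.768.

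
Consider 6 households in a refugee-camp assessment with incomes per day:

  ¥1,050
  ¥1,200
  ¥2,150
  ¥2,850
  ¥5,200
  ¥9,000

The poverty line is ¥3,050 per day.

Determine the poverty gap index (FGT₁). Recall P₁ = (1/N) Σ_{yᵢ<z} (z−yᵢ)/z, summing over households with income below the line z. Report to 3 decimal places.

Below z: ¥1,050, ¥1,200, ¥2,150, ¥2,850 (q = 4 of N = 6).
Relative gaps: (3050−1050)/3050 = 0.6557; (3050−1200)/3050 = 0.6066; (3050−2150)/3050 = 0.2951; (3050−2850)/3050 = 0.0656.
Sum of shortfalls = 1.622951; P₁ averages over all N: 1.622951 / 6 = 0.270.

0.270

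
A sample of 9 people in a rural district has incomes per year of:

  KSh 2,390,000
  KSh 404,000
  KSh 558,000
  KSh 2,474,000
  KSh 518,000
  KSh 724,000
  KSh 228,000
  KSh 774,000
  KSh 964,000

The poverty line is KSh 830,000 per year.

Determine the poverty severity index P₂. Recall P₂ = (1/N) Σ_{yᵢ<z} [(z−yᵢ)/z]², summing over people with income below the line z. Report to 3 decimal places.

Below z: KSh 228,000, KSh 404,000, KSh 518,000, KSh 558,000, KSh 724,000, KSh 774,000 (q = 6 of N = 9).
Shortfall ratios: (830000−228000)/830000 = 0.7253; (830000−404000)/830000 = 0.5133; (830000−518000)/830000 = 0.3759; (830000−558000)/830000 = 0.3277; (830000−724000)/830000 = 0.1277; (830000−774000)/830000 = 0.0675.
Squared: 0.5261; 0.2634; 0.1413; 0.1074; 0.0163; 0.0046.
Sum = 1.059051; P₂ = 1.059051 / 9 = 0.118.

0.118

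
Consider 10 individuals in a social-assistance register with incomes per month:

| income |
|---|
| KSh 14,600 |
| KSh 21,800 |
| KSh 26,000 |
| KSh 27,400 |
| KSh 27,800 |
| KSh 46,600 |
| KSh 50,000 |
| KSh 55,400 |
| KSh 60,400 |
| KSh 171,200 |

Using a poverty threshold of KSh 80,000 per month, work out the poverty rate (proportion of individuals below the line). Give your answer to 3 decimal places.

0.900

9 of the 10 individuals have income below KSh 80,000.
H = 9/10 = 0.900.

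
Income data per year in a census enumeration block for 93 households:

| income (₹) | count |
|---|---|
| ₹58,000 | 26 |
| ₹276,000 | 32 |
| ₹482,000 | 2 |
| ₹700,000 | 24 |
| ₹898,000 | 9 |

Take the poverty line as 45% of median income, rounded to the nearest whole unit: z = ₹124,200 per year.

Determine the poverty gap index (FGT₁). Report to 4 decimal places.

Below the line: 26×₹58,000 (q = 26 of N = 93).
Normalized shortfalls: (124200−58000)/124200 = 0.5330 (×26).
Σ = 13.858293. Dividing by the full population N = 93 gives P₁ = 0.1490.

0.1490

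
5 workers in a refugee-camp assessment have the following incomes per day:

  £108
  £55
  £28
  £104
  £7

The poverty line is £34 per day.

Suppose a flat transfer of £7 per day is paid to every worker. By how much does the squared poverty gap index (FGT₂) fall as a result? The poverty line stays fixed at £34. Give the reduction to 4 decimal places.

Before: below the line — £7, £28; squared poverty gap index (FGT₂) = 0.132353.
After the £7 transfer: below the line — £14; squared poverty gap index (FGT₂) = 0.069204.
Reduction = 0.132353 − 0.069204 = 0.0631.

0.0631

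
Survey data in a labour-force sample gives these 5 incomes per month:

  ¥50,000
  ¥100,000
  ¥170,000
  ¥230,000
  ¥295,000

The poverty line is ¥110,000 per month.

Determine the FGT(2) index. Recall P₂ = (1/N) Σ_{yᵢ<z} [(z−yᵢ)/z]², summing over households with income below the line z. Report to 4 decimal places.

0.0612

Below the line: ¥50,000, ¥100,000 (q = 2 of N = 5).
Normalized shortfalls: (110000−50000)/110000 = 0.5455; (110000−100000)/110000 = 0.0909.
Squared: 0.2975; 0.0083.
Sum = 0.305785; P₂ = 0.305785 / 5 = 0.0612.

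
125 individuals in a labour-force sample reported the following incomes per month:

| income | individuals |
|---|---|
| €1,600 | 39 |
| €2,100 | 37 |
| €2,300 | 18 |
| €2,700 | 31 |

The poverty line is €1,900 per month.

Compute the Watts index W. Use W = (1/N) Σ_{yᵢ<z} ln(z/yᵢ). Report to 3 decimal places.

Incomes under z: 39×€1,600 (q = 39 of N = 125).
ln(z/y) terms: ln(1900/1600) = 0.1719 (×39).
W = 6.702160 / 125 = 0.054.

0.054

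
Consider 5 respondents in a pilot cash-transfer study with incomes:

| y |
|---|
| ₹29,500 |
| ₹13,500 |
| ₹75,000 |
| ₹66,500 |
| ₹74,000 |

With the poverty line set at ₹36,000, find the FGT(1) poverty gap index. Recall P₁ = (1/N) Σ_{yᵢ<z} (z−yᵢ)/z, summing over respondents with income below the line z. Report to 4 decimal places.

Poor units: ₹13,500, ₹29,500 (q = 2 of N = 5).
Gap ratios (z−y)/z: (36000−13500)/36000 = 0.6250; (36000−29500)/36000 = 0.1806.
Σ = 0.805556. Dividing by the full population N = 5 gives P₁ = 0.1611.

0.1611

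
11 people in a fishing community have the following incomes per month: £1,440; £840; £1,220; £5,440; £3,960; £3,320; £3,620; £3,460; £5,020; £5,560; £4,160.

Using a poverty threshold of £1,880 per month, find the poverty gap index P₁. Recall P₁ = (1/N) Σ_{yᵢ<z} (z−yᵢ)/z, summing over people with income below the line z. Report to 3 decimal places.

0.103

Incomes under z: £840, £1,220, £1,440 (q = 3 of N = 11).
Gap ratios (z−y)/z: (1880−840)/1880 = 0.5532; (1880−1220)/1880 = 0.3511; (1880−1440)/1880 = 0.2340.
Σ = 1.138298. Dividing by the full population N = 11 gives P₁ = 0.103.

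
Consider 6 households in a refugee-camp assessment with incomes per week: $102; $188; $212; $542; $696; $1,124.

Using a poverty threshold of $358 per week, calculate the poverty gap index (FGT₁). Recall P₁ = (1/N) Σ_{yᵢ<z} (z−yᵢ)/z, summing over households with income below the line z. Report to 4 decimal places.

Below the line: $102, $188, $212 (q = 3 of N = 6).
Shortfall ratios: (358−102)/358 = 0.7151; (358−188)/358 = 0.4749; (358−212)/358 = 0.4078.
Sum of shortfalls = 1.597765; P₁ averages over all N: 1.597765 / 6 = 0.2663.

0.2663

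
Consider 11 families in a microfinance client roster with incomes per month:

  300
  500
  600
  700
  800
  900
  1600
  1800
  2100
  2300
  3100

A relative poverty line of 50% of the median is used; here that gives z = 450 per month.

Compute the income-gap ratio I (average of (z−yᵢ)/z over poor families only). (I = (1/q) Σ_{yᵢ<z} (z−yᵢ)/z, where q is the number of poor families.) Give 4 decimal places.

Poor units: 300 (q = 1 of N = 11).
Relative gaps: 0.3333; sum = 0.333333.
I averages over the q = 1 poor units only: 0.333333 / 1 = 0.3333.

0.3333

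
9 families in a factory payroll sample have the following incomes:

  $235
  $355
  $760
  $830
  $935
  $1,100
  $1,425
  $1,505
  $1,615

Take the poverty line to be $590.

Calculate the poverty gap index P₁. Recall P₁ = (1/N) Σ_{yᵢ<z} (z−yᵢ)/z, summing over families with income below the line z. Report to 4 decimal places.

0.1111

Below z: $235, $355 (q = 2 of N = 9).
Gap ratios (z−y)/z: (590−235)/590 = 0.6017; (590−355)/590 = 0.3983.
Sum of shortfalls = 1.000000; P₁ averages over all N: 1.000000 / 9 = 0.1111.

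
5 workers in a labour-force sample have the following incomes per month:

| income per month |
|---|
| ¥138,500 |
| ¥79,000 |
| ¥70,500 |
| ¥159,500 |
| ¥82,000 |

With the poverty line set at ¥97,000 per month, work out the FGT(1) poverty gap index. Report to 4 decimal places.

0.1227

Poor units: ¥70,500, ¥79,000, ¥82,000 (q = 3 of N = 5).
Shortfall ratios: (97000−70500)/97000 = 0.2732; (97000−79000)/97000 = 0.1856; (97000−82000)/97000 = 0.1546.
Sum of shortfalls = 0.613402; P₁ averages over all N: 0.613402 / 5 = 0.1227.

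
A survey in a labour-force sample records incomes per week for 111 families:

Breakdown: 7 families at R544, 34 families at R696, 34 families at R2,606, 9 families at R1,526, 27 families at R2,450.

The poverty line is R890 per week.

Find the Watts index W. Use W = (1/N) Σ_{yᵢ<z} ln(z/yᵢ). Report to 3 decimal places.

0.106

Poor units: 7×R544, 34×R696 (q = 41 of N = 111).
Log gaps: ln(890/544) = 0.4923 (×7); ln(890/696) = 0.2459 (×34).
W = 11.805547 / 111 = 0.106.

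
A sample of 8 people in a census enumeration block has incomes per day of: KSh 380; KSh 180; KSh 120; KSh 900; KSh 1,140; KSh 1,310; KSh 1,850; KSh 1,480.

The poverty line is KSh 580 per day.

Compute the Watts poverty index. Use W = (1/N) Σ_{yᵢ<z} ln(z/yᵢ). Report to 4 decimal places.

Below the line: KSh 120, KSh 180, KSh 380 (q = 3 of N = 8).
Log shortfalls: ln(580/120) = 1.5755; ln(580/180) = 1.1701; ln(580/380) = 0.4229.
W = 3.168464 / 8 = 0.3961.

0.3961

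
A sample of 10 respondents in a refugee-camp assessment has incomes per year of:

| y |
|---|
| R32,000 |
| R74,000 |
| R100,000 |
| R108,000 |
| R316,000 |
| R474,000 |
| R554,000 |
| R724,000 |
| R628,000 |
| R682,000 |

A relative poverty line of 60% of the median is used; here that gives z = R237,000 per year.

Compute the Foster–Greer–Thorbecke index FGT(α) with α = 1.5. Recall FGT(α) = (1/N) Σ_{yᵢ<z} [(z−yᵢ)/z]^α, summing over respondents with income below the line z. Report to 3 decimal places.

Below z: R32,000, R74,000, R100,000, R108,000 (q = 4 of N = 10).
Normalized shortfalls: (237000−32000)/237000 = 0.8650; (237000−74000)/237000 = 0.6878; (237000−100000)/237000 = 0.5781; (237000−108000)/237000 = 0.5443.
Raised to α = 1.5: 0.80447; 0.57037; 0.43950; 0.40157.
Sum = 2.215910; FGT(1.5) = 2.215910 / 10 = 0.222.

0.222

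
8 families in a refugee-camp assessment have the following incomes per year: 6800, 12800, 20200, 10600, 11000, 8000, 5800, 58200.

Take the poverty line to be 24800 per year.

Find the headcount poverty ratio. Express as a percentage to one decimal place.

87.5%

7 of the 8 families have income below 24800.
H = 7/8 = 87.5%.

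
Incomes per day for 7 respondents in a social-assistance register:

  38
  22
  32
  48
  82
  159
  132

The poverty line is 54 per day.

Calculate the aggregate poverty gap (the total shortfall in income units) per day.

76

Poor units: 22, 32, 38, 48 (q = 4 of N = 7).
Individual gaps: 54−22 = 32; 54−32 = 22; 54−38 = 16; 54−48 = 6.
Aggregate gap = 76.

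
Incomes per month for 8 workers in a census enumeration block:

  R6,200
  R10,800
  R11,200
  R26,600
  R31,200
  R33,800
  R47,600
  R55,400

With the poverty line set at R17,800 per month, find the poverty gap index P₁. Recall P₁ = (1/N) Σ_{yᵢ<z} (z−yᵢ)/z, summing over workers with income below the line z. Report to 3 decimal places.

0.177

Poor units: R6,200, R10,800, R11,200 (q = 3 of N = 8).
Normalized shortfalls: (17800−6200)/17800 = 0.6517; (17800−10800)/17800 = 0.3933; (17800−11200)/17800 = 0.3708.
Sum of shortfalls = 1.415730; P₁ averages over all N: 1.415730 / 8 = 0.177.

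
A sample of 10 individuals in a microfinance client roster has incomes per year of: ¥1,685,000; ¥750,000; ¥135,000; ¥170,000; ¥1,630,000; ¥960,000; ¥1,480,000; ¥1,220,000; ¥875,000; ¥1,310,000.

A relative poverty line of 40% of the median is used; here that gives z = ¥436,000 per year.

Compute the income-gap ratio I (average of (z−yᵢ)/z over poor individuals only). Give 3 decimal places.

Below the line: ¥135,000, ¥170,000 (q = 2 of N = 10).
Relative gaps: 0.6904, 0.6101; sum = 1.300459.
The income-gap ratio divides by q (the poor only): 1.300459 / 2 = 0.650.

0.650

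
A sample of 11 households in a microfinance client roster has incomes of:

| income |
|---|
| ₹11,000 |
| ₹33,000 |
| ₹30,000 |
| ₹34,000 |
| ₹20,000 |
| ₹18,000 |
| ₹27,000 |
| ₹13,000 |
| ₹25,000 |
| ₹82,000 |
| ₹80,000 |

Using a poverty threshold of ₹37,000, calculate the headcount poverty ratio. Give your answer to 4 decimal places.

0.8182

9 of the 11 households have income below ₹37,000.
H = 9/11 = 0.8182.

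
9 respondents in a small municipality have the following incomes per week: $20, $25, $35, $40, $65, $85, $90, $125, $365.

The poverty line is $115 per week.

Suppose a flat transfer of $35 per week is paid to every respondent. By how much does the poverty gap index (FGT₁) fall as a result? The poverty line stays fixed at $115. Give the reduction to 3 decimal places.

0.222

Before: below the line — $20, $25, $35, $40, $65, $85, $90; poverty gap index (FGT₁) = 0.42995.
After the $35 transfer: below the line — $55, $60, $70, $75, $100; poverty gap index (FGT₁) = 0.20773.
Reduction = 0.42995 − 0.20773 = 0.222.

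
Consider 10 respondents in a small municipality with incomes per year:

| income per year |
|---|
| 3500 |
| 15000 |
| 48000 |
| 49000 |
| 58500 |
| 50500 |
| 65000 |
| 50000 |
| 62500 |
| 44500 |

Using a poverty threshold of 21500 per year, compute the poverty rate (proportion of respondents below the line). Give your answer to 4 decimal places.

2 of the 10 respondents have income below 21500.
H = 2/10 = 0.2000.

0.2000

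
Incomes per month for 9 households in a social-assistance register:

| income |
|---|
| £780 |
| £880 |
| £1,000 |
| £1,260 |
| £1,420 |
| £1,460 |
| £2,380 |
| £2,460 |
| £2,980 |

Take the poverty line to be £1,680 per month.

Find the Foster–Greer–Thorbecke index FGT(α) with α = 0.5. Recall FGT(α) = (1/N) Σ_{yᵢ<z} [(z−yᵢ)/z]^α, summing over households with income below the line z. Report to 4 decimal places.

0.3682

Below the line: £780, £880, £1,000, £1,260, £1,420, £1,460 (q = 6 of N = 9).
Normalized shortfalls: (1680−780)/1680 = 0.5357; (1680−880)/1680 = 0.4762; (1680−1000)/1680 = 0.4048; (1680−1260)/1680 = 0.2500; (1680−1420)/1680 = 0.1548; (1680−1460)/1680 = 0.1310.
Raised to α = 0.5: 0.73193; 0.69007; 0.63621; 0.50000; 0.39340; 0.36187.
Sum = 3.313471; FGT(0.5) = 3.313471 / 9 = 0.3682.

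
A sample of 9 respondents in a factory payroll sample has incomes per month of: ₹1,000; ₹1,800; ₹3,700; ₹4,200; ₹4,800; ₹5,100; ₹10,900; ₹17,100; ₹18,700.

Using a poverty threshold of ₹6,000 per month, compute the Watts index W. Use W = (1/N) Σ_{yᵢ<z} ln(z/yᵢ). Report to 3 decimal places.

Below the line: ₹1,000, ₹1,800, ₹3,700, ₹4,200, ₹4,800, ₹5,100 (q = 6 of N = 9).
ln(z/y) terms: ln(6000/1000) = 1.7918; ln(6000/1800) = 1.2040; ln(6000/3700) = 0.4834; ln(6000/4200) = 0.3567; ln(6000/4800) = 0.2231; ln(6000/5100) = 0.1625.
W = 4.221496 / 9 = 0.469.

0.469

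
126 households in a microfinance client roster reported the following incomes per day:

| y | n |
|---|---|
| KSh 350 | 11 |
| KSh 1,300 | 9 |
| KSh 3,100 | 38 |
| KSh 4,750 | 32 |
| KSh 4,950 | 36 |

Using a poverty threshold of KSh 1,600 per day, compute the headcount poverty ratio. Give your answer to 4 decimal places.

20 of the 126 households have income below KSh 1,600.
H = 20/126 = 0.1587.

0.1587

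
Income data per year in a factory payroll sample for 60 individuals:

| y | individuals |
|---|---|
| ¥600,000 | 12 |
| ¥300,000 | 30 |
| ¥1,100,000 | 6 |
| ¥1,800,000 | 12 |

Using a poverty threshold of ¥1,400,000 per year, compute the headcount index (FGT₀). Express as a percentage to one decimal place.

48 of the 60 individuals have income below ¥1,400,000.
H = 48/60 = 80.0%.

80.0%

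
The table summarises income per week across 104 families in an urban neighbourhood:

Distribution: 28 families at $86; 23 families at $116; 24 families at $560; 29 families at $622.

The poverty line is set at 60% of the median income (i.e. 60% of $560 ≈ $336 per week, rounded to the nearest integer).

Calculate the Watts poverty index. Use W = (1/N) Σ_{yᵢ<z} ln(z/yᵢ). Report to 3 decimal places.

0.602

Below z: 28×$86, 23×$116 (q = 51 of N = 104).
ln(z/y) terms: ln(336/86) = 1.3628 (×28); ln(336/116) = 1.0635 (×23).
W = 62.618370 / 104 = 0.602.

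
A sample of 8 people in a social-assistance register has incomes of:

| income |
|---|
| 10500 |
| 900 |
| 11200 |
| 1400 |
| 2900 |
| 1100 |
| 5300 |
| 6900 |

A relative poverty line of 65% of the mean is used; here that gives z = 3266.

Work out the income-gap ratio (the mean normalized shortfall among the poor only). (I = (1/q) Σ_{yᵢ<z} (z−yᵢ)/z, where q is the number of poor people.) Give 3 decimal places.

0.518

Incomes under z: 900, 1100, 1400, 2900 (q = 4 of N = 8).
Relative gaps: 0.7244, 0.6632, 0.5713, 0.1121; sum = 2.071035.
The income-gap ratio divides by q (the poor only): 2.071035 / 4 = 0.518.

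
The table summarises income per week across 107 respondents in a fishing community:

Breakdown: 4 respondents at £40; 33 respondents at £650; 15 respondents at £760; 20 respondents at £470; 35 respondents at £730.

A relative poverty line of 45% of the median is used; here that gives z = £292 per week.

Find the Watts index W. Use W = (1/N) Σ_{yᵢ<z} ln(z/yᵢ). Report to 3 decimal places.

0.074

Below z: 4×£40 (q = 4 of N = 107).
Log gaps: ln(292/40) = 1.9879 (×4).
W = 7.951497 / 107 = 0.074.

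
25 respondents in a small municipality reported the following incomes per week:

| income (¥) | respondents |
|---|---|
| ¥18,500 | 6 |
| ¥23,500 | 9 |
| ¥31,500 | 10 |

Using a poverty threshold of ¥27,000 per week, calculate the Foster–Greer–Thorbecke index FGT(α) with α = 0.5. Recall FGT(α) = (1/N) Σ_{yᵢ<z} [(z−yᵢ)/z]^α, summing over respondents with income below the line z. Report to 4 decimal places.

0.2643

Below z: 6×¥18,500, 9×¥23,500 (q = 15 of N = 25).
Relative gaps: (27000−18500)/27000 = 0.3148 (×6); (27000−23500)/27000 = 0.1296 (×9).
Raised to α = 0.5: 0.56108 (×6); 0.36004 (×9).
Sum = 6.606872; FGT(0.5) = 6.606872 / 25 = 0.2643.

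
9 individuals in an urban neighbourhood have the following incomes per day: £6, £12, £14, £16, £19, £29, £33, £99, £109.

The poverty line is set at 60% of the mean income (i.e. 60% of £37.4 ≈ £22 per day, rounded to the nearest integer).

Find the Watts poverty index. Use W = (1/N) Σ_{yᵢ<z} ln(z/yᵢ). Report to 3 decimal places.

Incomes under z: £6, £12, £14, £16, £19 (q = 5 of N = 9).
Log shortfalls: ln(22/6) = 1.2993; ln(22/12) = 0.6061; ln(22/14) = 0.4520; ln(22/16) = 0.3185; ln(22/19) = 0.1466.
W = 2.822461 / 9 = 0.314.

0.314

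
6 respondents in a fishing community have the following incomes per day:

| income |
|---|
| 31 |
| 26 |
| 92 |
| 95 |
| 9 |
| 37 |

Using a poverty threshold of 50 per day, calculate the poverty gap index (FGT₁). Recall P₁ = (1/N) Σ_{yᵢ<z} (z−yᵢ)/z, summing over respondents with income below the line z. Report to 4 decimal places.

0.3233

Below the line: 9, 26, 31, 37 (q = 4 of N = 6).
Relative gaps: (50−9)/50 = 0.8200; (50−26)/50 = 0.4800; (50−31)/50 = 0.3800; (50−37)/50 = 0.2600.
Σ = 1.940000. Dividing by the full population N = 6 gives P₁ = 0.3233.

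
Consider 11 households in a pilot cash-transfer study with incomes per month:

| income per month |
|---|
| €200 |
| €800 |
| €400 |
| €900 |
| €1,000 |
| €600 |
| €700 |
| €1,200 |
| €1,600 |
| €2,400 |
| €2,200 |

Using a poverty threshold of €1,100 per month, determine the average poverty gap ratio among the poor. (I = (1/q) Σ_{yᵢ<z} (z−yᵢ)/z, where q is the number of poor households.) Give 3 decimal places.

0.403

Below the line: €200, €400, €600, €700, €800, €900, €1,000 (q = 7 of N = 11).
Relative gaps: 0.8182, 0.6364, 0.4545, 0.3636, 0.2727, 0.1818, 0.0909; sum = 2.818182.
I averages over the q = 7 poor units only: 2.818182 / 7 = 0.403.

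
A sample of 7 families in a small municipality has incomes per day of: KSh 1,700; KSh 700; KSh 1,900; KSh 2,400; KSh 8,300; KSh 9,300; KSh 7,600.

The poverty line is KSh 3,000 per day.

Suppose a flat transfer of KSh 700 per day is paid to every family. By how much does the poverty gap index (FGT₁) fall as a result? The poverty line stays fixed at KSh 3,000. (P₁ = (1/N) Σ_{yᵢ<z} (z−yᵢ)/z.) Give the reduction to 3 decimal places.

Before: below the line — KSh 700, KSh 1,700, KSh 1,900, KSh 2,400; poverty gap index (FGT₁) = 0.25238.
After the KSh 700 transfer: below the line — KSh 1,400, KSh 2,400, KSh 2,600; poverty gap index (FGT₁) = 0.12381.
Reduction = 0.25238 − 0.12381 = 0.129.

0.129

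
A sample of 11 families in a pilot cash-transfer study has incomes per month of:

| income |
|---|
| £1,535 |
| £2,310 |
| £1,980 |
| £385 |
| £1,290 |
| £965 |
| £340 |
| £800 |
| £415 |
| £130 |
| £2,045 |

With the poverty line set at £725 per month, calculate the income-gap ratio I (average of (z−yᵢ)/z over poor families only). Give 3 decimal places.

0.562

Poor units: £130, £340, £385, £415 (q = 4 of N = 11).
Relative gaps: 0.8207, 0.5310, 0.4690, 0.4276; sum = 2.248276.
I averages over the q = 4 poor units only: 2.248276 / 4 = 0.562.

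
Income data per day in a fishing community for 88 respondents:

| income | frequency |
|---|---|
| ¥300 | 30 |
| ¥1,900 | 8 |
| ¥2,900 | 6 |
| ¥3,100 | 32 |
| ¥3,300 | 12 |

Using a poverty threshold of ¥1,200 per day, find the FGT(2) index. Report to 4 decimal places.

Poor units: 30×¥300 (q = 30 of N = 88).
Shortfall ratios: (1200−300)/1200 = 0.7500 (×30).
Squared: 0.5625 (×30).
Sum = 16.875000; P₂ = 16.875000 / 88 = 0.1918.

0.1918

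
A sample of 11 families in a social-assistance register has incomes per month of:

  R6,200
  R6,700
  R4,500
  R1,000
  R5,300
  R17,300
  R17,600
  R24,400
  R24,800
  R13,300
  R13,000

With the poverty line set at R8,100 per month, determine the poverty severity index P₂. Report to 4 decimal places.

0.1064

Below the line: R1,000, R4,500, R5,300, R6,200, R6,700 (q = 5 of N = 11).
Gap ratios (z−y)/z: (8100−1000)/8100 = 0.8765; (8100−4500)/8100 = 0.4444; (8100−5300)/8100 = 0.3457; (8100−6200)/8100 = 0.2346; (8100−6700)/8100 = 0.1728.
Squared: 0.7683; 0.1975; 0.1195; 0.0550; 0.0299.
Sum = 1.170248; P₂ = 1.170248 / 11 = 0.1064.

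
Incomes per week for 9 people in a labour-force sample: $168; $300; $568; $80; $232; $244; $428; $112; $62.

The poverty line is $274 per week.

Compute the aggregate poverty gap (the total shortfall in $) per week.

Poor units: $62, $80, $112, $168, $232, $244 (q = 6 of N = 9).
Individual gaps: 274−62 = 212; 274−80 = 194; 274−112 = 162; 274−168 = 106; 274−232 = 42; 274−244 = 30.
Aggregate gap = $746.

$746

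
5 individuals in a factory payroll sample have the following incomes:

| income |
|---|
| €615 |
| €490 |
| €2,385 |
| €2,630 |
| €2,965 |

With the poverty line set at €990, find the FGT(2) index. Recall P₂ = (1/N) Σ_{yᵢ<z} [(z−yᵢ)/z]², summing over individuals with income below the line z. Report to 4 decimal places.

Below z: €490, €615 (q = 2 of N = 5).
Normalized shortfalls: (990−490)/990 = 0.5051; (990−615)/990 = 0.3788.
Squared: 0.2551; 0.1435.
Sum = 0.398556; P₂ = 0.398556 / 5 = 0.0797.

0.0797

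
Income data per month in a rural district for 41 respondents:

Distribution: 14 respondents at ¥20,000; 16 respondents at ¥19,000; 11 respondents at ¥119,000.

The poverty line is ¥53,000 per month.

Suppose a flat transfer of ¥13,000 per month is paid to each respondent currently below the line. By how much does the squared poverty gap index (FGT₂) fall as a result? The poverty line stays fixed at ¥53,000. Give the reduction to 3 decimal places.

Before: below the line — 16×¥19,000, 14×¥20,000; squared poverty gap index (FGT₂) = 0.29298.
After the ¥13,000 transfer: below the line — 16×¥32,000, 14×¥33,000; squared poverty gap index (FGT₂) = 0.10989.
Reduction = 0.29298 − 0.10989 = 0.183.

0.183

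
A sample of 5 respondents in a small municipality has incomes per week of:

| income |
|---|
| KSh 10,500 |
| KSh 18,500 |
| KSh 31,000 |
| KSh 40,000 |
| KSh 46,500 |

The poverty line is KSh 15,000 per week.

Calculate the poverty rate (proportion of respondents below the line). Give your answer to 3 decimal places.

0.200

1 of the 5 respondents have income below KSh 15,000.
H = 1/5 = 0.200.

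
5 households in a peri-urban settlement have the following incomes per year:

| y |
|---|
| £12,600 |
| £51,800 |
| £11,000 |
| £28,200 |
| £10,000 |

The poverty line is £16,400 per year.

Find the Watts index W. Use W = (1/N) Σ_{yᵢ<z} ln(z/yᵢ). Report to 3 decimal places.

Poor units: £10,000, £11,000, £12,600 (q = 3 of N = 5).
Log shortfalls: ln(16400/10000) = 0.4947; ln(16400/11000) = 0.3994; ln(16400/12600) = 0.2636.
W = 1.157667 / 5 = 0.232.

0.232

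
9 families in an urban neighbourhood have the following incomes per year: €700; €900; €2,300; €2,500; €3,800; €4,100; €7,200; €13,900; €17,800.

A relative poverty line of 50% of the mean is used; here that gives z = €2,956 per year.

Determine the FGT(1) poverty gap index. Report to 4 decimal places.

Incomes under z: €700, €900, €2,300, €2,500 (q = 4 of N = 9).
Normalized shortfalls: (2956−700)/2956 = 0.7632; (2956−900)/2956 = 0.6955; (2956−2300)/2956 = 0.2219; (2956−2500)/2956 = 0.1543.
Sum of shortfalls = 1.834912; P₁ averages over all N: 1.834912 / 9 = 0.2039.

0.2039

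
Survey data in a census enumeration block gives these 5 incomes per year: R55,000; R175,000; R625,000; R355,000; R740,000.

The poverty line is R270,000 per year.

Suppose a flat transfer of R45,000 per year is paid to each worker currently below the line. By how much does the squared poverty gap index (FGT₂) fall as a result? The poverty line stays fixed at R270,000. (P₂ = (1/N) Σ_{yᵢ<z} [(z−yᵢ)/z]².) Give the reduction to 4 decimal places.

Before: below the line — R55,000, R175,000; squared poverty gap index (FGT₂) = 0.151578.
After the R45,000 transfer: below the line — R100,000, R220,000; squared poverty gap index (FGT₂) = 0.086145.
Reduction = 0.151578 − 0.086145 = 0.0654.

0.0654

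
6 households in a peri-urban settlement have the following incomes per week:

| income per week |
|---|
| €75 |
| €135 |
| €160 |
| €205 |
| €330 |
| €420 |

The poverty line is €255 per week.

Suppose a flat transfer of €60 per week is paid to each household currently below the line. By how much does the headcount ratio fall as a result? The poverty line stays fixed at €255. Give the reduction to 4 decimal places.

0.1667

Before: below the line — €75, €135, €160, €205; headcount ratio = 0.666667.
After the €60 transfer: below the line — €135, €195, €220; headcount ratio = 0.500000.
Reduction = 0.666667 − 0.500000 = 0.1667.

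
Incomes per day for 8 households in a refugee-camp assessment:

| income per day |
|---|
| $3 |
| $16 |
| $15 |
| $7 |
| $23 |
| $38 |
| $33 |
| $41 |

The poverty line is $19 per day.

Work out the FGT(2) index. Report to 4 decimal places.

Below z: $3, $7, $15, $16 (q = 4 of N = 8).
Gap ratios (z−y)/z: (19−3)/19 = 0.8421; (19−7)/19 = 0.6316; (19−15)/19 = 0.2105; (19−16)/19 = 0.1579.
Squared: 0.7091; 0.3989; 0.0443; 0.0249.
Sum = 1.177285; P₂ = 1.177285 / 8 = 0.1472.

0.1472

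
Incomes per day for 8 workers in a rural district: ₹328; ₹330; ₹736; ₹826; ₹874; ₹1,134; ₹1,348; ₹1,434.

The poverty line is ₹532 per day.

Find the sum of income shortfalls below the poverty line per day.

Below the line: ₹328, ₹330 (q = 2 of N = 8).
Individual gaps: 532−328 = 204; 532−330 = 202.
Aggregate gap = ₹406.

₹406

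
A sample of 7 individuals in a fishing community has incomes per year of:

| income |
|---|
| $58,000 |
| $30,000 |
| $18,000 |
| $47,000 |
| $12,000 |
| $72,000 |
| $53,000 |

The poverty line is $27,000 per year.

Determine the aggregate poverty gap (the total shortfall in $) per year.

Poor units: $12,000, $18,000 (q = 2 of N = 7).
Individual gaps: 27000−12000 = 15000; 27000−18000 = 9000.
Aggregate gap = $24,000.

$24,000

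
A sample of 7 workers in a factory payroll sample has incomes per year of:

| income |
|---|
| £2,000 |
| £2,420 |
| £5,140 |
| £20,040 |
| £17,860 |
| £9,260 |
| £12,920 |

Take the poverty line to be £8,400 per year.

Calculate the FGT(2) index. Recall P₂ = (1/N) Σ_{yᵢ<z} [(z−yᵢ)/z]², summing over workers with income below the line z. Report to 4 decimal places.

0.1768

Incomes under z: £2,000, £2,420, £5,140 (q = 3 of N = 7).
Relative gaps: (8400−2000)/8400 = 0.7619; (8400−2420)/8400 = 0.7119; (8400−5140)/8400 = 0.3881.
Squared: 0.5805; 0.5068; 0.1506.
Sum = 1.237925; P₂ = 1.237925 / 7 = 0.1768.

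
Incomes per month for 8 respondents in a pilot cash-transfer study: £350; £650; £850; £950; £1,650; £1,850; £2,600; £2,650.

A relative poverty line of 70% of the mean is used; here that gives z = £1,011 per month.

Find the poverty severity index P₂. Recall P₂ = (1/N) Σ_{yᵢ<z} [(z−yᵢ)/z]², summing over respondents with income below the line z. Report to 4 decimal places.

0.0730

Below the line: £350, £650, £850, £950 (q = 4 of N = 8).
Normalized shortfalls: (1011−350)/1011 = 0.6538; (1011−650)/1011 = 0.3571; (1011−850)/1011 = 0.1592; (1011−950)/1011 = 0.0603.
Squared: 0.4275; 0.1275; 0.0254; 0.0036.
Sum = 0.583966; P₂ = 0.583966 / 8 = 0.0730.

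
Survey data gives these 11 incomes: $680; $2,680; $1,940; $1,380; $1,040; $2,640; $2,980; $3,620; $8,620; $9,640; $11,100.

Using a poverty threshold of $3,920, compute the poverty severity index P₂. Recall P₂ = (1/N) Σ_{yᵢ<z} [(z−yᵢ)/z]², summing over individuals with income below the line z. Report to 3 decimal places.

Poor units: $680, $1,040, $1,380, $1,940, $2,640, $2,680, $2,980, $3,620 (q = 8 of N = 11).
Normalized shortfalls: (3920−680)/3920 = 0.8265; (3920−1040)/3920 = 0.7347; (3920−1380)/3920 = 0.6480; (3920−1940)/3920 = 0.5051; (3920−2640)/3920 = 0.3265; (3920−2680)/3920 = 0.3163; (3920−2980)/3920 = 0.2398; (3920−3620)/3920 = 0.0765.
Squared: 0.6832; 0.5398; 0.4199; 0.2551; 0.1066; 0.1001; 0.0575; 0.0059.
Sum = 2.167951; P₂ = 2.167951 / 11 = 0.197.

0.197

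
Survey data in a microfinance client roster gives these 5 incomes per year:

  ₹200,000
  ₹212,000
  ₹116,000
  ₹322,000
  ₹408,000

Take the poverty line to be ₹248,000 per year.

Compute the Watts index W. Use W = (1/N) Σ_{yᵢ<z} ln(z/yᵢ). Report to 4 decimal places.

0.2264

Incomes under z: ₹116,000, ₹200,000, ₹212,000 (q = 3 of N = 5).
ln(z/y) terms: ln(248000/116000) = 0.7598; ln(248000/200000) = 0.2151; ln(248000/212000) = 0.1568.
W = 1.131792 / 5 = 0.2264.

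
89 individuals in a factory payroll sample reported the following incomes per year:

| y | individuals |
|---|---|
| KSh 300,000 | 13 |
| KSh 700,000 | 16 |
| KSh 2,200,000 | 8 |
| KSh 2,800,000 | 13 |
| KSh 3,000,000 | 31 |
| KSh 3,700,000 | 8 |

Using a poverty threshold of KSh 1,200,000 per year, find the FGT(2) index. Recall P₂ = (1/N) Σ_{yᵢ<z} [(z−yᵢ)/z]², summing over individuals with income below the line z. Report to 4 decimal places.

Poor units: 13×KSh 300,000, 16×KSh 700,000 (q = 29 of N = 89).
Normalized shortfalls: (1200000−300000)/1200000 = 0.7500 (×13); (1200000−700000)/1200000 = 0.4167 (×16).
Squared: 0.5625 (×13); 0.1736 (×16).
Sum = 10.090278; P₂ = 10.090278 / 89 = 0.1134.

0.1134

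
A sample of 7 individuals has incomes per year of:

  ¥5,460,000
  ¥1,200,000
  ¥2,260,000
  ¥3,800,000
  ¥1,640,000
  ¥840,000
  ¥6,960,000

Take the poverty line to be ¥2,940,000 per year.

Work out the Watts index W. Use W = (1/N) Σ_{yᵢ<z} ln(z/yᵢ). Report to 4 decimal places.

0.4279

Poor units: ¥840,000, ¥1,200,000, ¥1,640,000, ¥2,260,000 (q = 4 of N = 7).
ln(z/y) terms: ln(2940000/840000) = 1.2528; ln(2940000/1200000) = 0.8961; ln(2940000/1640000) = 0.5837; ln(2940000/2260000) = 0.2630.
W = 2.995609 / 7 = 0.4279.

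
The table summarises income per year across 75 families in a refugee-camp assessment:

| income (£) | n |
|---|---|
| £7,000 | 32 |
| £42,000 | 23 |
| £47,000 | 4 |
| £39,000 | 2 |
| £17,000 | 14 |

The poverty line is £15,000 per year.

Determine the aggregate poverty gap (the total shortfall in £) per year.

Poor units: 32×£7,000 (q = 32 of N = 75).
Individual gaps: 32×(15000−7000) = 256000.
Aggregate gap = £256,000.

£256,000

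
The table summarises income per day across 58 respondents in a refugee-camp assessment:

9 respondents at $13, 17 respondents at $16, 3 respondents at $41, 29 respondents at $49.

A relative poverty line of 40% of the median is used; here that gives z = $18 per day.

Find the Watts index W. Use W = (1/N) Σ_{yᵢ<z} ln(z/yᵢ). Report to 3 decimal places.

0.085

Below the line: 9×$13, 17×$16 (q = 26 of N = 58).
Log gaps: ln(18/13) = 0.3254 (×9); ln(18/16) = 0.1178 (×17).
W = 4.931113 / 58 = 0.085.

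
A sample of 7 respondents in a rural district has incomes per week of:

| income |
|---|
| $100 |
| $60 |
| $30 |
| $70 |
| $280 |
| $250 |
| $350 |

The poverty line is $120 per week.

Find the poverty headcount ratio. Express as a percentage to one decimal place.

4 of the 7 respondents have income below $120.
H = 4/7 = 57.1%.

57.1%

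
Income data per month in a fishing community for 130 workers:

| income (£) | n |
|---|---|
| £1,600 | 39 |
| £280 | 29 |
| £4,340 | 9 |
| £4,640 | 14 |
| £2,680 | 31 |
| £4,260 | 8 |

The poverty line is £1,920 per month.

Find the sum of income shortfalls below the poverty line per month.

Poor units: 29×£280, 39×£1,600 (q = 68 of N = 130).
Individual gaps: 29×(1920−280) = 47560; 39×(1920−1600) = 12480.
Aggregate gap = £60,040.

£60,040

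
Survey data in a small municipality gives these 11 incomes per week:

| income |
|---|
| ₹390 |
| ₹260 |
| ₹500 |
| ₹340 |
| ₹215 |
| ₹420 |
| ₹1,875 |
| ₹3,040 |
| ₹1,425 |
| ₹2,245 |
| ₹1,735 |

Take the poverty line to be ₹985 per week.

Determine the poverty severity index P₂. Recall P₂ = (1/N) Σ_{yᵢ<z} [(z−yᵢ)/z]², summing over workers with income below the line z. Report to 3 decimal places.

Below z: ₹215, ₹260, ₹340, ₹390, ₹420, ₹500 (q = 6 of N = 11).
Relative gaps: (985−215)/985 = 0.7817; (985−260)/985 = 0.7360; (985−340)/985 = 0.6548; (985−390)/985 = 0.6041; (985−420)/985 = 0.5736; (985−500)/985 = 0.4924.
Squared: 0.6111; 0.5418; 0.4288; 0.3649; 0.3290; 0.2424.
Sum = 2.517998; P₂ = 2.517998 / 11 = 0.229.

0.229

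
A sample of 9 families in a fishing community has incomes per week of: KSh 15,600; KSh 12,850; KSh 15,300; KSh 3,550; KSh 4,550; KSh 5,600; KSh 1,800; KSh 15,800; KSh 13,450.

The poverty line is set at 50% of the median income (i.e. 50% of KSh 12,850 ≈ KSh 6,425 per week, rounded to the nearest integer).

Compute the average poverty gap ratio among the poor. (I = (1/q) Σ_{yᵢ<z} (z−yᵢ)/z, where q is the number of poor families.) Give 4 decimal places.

Poor units: KSh 1,800, KSh 3,550, KSh 4,550, KSh 5,600 (q = 4 of N = 9).
Relative gaps: 0.7198, 0.4475, 0.2918, 0.1284; sum = 1.587549.
I averages over the q = 4 poor units only: 1.587549 / 4 = 0.3969.

0.3969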